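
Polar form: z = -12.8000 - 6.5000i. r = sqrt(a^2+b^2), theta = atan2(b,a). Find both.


r = sqrt(163.84+42.25) = sqrt(206.09) = 14.3558
theta = atan2(-6.5, -12.8) = -153.0780 degrees

r = 14.3558, theta = -153.0780 degrees


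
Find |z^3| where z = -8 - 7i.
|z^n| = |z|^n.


|z| = sqrt(64+49) = sqrt(113) = 10.6301
|z^3| = |z|^3 = (sqrt(113))^3 = 113*sqrt(113)

|z^3| = 113*sqrt(113) ≈ 1201.2065


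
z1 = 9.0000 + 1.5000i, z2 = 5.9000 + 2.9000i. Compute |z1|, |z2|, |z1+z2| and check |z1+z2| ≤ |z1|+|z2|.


|z1| = sqrt(9^2 + 1.5^2) = sqrt(83.25) = 9.1241
|z2| = sqrt(5.9^2 + 2.9^2) = sqrt(43.22) = 6.5742
z1+z2 = 14.9000 + 4.4000i
|z1+z2| = sqrt(241.37) = 15.5361
|z1|+|z2| = 9.1241 + 6.5742 = 15.6983

|z1+z2| = 15.5361 ≤ |z1|+|z2| = 15.6983 (verified)


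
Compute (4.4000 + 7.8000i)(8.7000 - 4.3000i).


Real = 4.4*8.7 - 7.8*(-4.3) = 38.28 - (-33.54) = 71.82
Imag = 4.4*(-4.3) + 8.7*7.8 = -18.92 + 67.86 = 48.94

71.8200 + 48.9400i


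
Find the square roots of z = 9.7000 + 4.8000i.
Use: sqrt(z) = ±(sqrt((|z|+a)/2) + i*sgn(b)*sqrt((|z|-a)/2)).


|z| = sqrt(94.09+23.04) = 10.8227
sqrt((|z|+a)/2) = sqrt((10.8227+9.7)/2) = sqrt(10.2613) = 3.2033
sqrt((|z|-a)/2) = sqrt((10.8227-9.7)/2) = sqrt(0.5613) = 0.7492

±(3.2033 + 0.7492i) i.e. 3.2033 + 0.7492i and -3.2033 - 0.7492i


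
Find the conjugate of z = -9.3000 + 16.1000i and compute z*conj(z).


z_bar = -9.3000 - 16.1000i
z*z_bar = (-9.3)^2 + 16.1^2 = 86.49 + 259.21 = 345.7

z_bar = -9.3000 - 16.1000i, z*z_bar = 345.7


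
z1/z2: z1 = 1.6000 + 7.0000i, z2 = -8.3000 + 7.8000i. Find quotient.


Conjugate of z2 = -8.3000 - 7.8000i
Numerator: (1.6000 + 7.0000i)(-8.3000 - 7.8000i) = 41.3200 - 70.5800i
Denominator: (-8.3)^2 + 7.8^2 = 129.73
Result = (41.3200 - 70.5800i)/129.73

0.3185 - 0.5441i


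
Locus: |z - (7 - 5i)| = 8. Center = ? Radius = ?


|z - z0| = r is a circle with center z0 and radius r.
Center = (7, -5), radius = 8

Circle with center (7, -5) and radius 8


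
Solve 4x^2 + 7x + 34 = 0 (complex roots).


disc = 7^2 - 4*4*34 = 49 - 544 = -495
sqrt(|disc|) = sqrt(495) = 22.2486
Real part = -7/(2*4) = -0.8750
Imag part = 22.2486/(2*4) = 2.7811

-0.8750 ± 2.7811i


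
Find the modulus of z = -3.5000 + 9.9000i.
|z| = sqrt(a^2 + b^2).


|z| = sqrt((-3.5)^2 + 9.9^2) = sqrt(12.25 + 98.01) = sqrt(110.26) = 10.5005

|z| = 10.5005


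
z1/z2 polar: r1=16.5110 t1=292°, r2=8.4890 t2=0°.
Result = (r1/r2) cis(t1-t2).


r = 16.5110 / 8.4890 = 1.9450
theta = 292° - 0° = 292° = 292° (mod 360)

1.9450 cis(292°)


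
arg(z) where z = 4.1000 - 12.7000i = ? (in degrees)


Re = 4.1, Im = -12.7
arg = atan2(-12.7, 4.1) = -72.1081 degrees

arg(z) = -72.1081 degrees


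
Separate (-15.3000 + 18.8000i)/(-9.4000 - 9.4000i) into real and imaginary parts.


Multiply by conjugate: (-15.3000 + 18.8000i)(-9.4000 + 9.4000i) / ((-9.4)^2 + (-9.4)^2)
Numerator real = -15.3*(-9.4) + 18.8*(-9.4) = -32.9
Numerator imag = 18.8*(-9.4) - (-15.3)*(-9.4) = -320.54
Denominator = 176.72
Re(z) = -32.9/176.72 = -0.1862
Im(z) = -320.54/176.72 = -1.8138

Re(z) = -0.1862, Im(z) = -1.8138


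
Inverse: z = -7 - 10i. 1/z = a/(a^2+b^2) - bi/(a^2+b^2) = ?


|z|^2 = 49+100 = 149
1/z = (-7 + 10i)/149

1/z = -0.0470 + 0.0671i


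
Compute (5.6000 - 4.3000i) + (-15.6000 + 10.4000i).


Real: 5.6 - 15.6 = -10
Imag: -4.3 + 10.4 = 6.1

-10.0000 + 6.1000i


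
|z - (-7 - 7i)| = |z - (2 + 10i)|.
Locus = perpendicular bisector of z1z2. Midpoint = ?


Equal distances means the locus is the perpendicular bisector of z1 and z2.
Midpoint = ((-7+2)/2, (-7+10)/2) = (-2.5000, 1.5000)

Perpendicular bisector through (-2.5000, 1.5000)


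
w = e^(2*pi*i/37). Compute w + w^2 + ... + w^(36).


With w = e^(2*pi*i/37), all 37 of the 37th roots of unity w^0 = 1, w, ..., w^(36) sum to 0: 1 + w + ... + w^(36) = (1 - w^37)/(1 - w) = 0 since w^37 = 1, w ≠ 1.
Removing the root 1: w + w^2 + ... + w^(36) = 0 - 1 = -1

Sum = -1


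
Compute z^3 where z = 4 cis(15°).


r^3 = 4^3 = 64
n*theta = 3*15° = 45° = 45° (mod 360)
a = 64*cos(45°) = 45.2548
b = 64*sin(45°) = 45.2548

64 cis(45°) = 45.2548 + 45.2548i


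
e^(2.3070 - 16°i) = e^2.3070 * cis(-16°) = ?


e^2.3070 = 10.0442
cos(-16°) = 0.96126
sin(-16°) = -0.27564
Real = 10.0442*0.96126 = 9.6551
Imag = 10.0442*(-0.27564) = -2.7686

9.6551 - 2.7686i


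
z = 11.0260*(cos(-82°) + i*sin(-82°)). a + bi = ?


a = 11.0260*cos(-82°) = 11.0260*0.13917 = 1.5345
b = 11.0260*sin(-82°) = 11.0260*(-0.99027) = -10.9187

1.5345 - 10.9187i


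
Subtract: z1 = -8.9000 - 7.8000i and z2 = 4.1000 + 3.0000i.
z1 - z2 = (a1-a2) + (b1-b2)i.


Real: -8.9 - 4.1 = -13
Imag: -7.8 - 3 = -10.8

-13.0000 - 10.8000i


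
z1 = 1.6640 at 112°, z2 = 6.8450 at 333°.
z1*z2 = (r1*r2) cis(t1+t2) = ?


r = 1.6640 * 6.8450 = 11.3901
theta = 112° + 333° = 445° = 85° (mod 360)

11.3901 cis(85°)


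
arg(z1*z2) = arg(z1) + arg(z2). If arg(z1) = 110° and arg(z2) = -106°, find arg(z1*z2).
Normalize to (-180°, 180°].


arg(z1*z2) = 110° - 106° = 4°
Normalized to (-180°, 180°]: 4°

4°


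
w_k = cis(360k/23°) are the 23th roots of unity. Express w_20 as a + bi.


Angle = 360*20/23 = 313.0435°
a = cos(313.0435°) = 0.6826
b = sin(313.0435°) = -0.7308

0.6826 - 0.7308i


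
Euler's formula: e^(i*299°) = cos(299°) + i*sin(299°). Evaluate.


cos(299°) = 0.4848
sin(299°) = -0.8746

e^(i*299°) = 0.4848 - 0.8746i


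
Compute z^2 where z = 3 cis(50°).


r^2 = 3^2 = 9
n*theta = 2*50° = 100° = 100° (mod 360)
a = 9*cos(100°) = -1.5628
b = 9*sin(100°) = 8.8633

9 cis(100°) = -1.5628 + 8.8633i


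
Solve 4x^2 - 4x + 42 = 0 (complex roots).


disc = (-4)^2 - 4*4*42 = 16 - 672 = -656
sqrt(|disc|) = sqrt(656) = 25.6125
Real part = 4/(2*4) = 0.5000
Imag part = 25.6125/(2*4) = 3.2016

0.5000 ± 3.2016i


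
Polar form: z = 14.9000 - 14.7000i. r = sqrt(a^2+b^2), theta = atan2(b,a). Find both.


r = sqrt(222.01+216.09) = sqrt(438.1) = 20.9308
theta = atan2(-14.7, 14.9) = -44.6129 degrees

r = 20.9308, theta = -44.6129 degrees


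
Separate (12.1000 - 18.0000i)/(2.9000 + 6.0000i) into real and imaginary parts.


Multiply by conjugate: (12.1000 - 18.0000i)(2.9000 - 6.0000i) / (2.9^2 + 6^2)
Numerator real = 12.1*2.9 - (18)*6 = -72.91
Numerator imag = -18*2.9 - 12.1*6 = -124.8
Denominator = 44.41
Re(z) = -72.91/44.41 = -1.6417
Im(z) = -124.8/44.41 = -2.8102

Re(z) = -1.6417, Im(z) = -2.8102


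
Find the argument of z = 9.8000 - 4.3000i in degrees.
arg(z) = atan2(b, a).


Re = 9.8, Im = -4.3
arg = atan2(-4.3, 9.8) = -23.6907 degrees

arg(z) = -23.6907 degrees


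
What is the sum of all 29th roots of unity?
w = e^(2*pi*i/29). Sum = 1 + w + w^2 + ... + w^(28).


The sum of all 29th roots of unity is 0.
Geometric series: (1 - w^29)/(1 - w) = (1-1)/(1-w) = 0 since w^29 = 1, w ≠ 1.
Alternatively: coefficient of z^28 in z^29 - 1 is 0.

0


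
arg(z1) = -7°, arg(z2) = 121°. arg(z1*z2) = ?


arg(z1*z2) = -7° + 121° = 114°
Normalized to (-180°, 180°]: 114°

114°


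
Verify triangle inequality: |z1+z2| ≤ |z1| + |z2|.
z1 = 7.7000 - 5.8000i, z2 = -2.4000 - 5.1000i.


|z1| = sqrt(7.7^2 + (-5.8)^2) = sqrt(92.93) = 9.6400
|z2| = sqrt((-2.4)^2 + (-5.1)^2) = sqrt(31.77) = 5.6365
z1+z2 = 5.3000 - 10.9000i
|z1+z2| = sqrt(146.9) = 12.1202
|z1|+|z2| = 9.6400 + 5.6365 = 15.2765

|z1+z2| = 12.1202 ≤ |z1|+|z2| = 15.2765 (verified)


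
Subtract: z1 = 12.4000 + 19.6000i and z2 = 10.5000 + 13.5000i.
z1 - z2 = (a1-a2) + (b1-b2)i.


Real: 12.4 - 10.5 = 1.9
Imag: 19.6 - 13.5 = 6.1

1.9000 + 6.1000i


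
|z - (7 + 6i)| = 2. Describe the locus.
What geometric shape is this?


|z - z0| = r is a circle with center z0 and radius r.
Center = (7, 6), radius = 2

Circle with center (7, 6) and radius 2


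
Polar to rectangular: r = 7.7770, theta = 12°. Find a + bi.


a = 7.7770*cos(12°) = 7.7770*0.97815 = 7.6071
b = 7.7770*sin(12°) = 7.7770*0.20791 = 1.6169

7.6071 + 1.6169i


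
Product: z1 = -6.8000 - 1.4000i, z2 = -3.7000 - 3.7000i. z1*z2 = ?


Real = -6.8*(-3.7) - (-1.4)*(-3.7) = 25.16 - 5.18 = 19.98
Imag = -6.8*(-3.7) - (3.7)*(-1.4) = 25.16 + 5.18 = 30.34

19.9800 + 30.3400i


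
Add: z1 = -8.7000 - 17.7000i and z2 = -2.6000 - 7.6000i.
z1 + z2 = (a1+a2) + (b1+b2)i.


Real: -8.7 - 2.6 = -11.3
Imag: -17.7 - 7.6 = -25.3

-11.3000 - 25.3000i


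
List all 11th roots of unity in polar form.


The 11th roots of unity are cis(360k/11°) for k=0..10
Angle step = 360/11 = 32.7273°
Primitive root: cis(32.7273°)
Primitive root = 0.8413 + 0.5406i

11 roots at angles: 0°, 32.7273°, 65.4545°, 98.1818°, 130.9091°, 163.6364°, 196.3636°, 229.0909°, 261.8182°, 294.5455°, 327.2727°


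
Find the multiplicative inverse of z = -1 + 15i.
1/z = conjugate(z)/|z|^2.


|z|^2 = 1+225 = 226
1/z = (-1 - 15i)/226

1/z = -0.0044 - 0.0664i


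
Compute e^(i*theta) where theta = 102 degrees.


cos(102°) = -0.2079
sin(102°) = 0.9781

e^(i*102°) = -0.2079 + 0.9781i


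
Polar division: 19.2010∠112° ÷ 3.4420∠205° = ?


r = 19.2010 / 3.4420 = 5.5784
theta = 112° - 205° = -93° = 267° (mod 360)

5.5784 cis(267°)


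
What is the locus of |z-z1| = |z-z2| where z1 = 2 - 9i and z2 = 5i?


Equal distances means the locus is the perpendicular bisector of z1 and z2.
Midpoint = ((2+0)/2, (-9+5)/2) = (1.0000, -2.0000)

Perpendicular bisector through (1.0000, -2.0000)


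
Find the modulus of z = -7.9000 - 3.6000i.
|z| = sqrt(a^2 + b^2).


|z| = sqrt((-7.9)^2 + (-3.6)^2) = sqrt(62.41 + 12.96) = sqrt(75.37) = 8.6816

|z| = 8.6816


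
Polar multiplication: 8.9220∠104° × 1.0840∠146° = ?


r = 8.9220 * 1.0840 = 9.6714
theta = 104° + 146° = 250° = 250° (mod 360)

9.6714 cis(250°)


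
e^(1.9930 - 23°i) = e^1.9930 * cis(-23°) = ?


e^1.9930 = 7.3375
cos(-23°) = 0.9205
sin(-23°) = -0.39073
Real = 7.3375*0.9205 = 6.7542
Imag = 7.3375*(-0.39073) = -2.8670

6.7542 - 2.8670i


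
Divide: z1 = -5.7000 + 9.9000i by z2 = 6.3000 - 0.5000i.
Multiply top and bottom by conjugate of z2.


Conjugate of z2 = 6.3000 + 0.5000i
Numerator: (-5.7000 + 9.9000i)(6.3000 + 0.5000i) = -40.8600 + 59.5200i
Denominator: 6.3^2 + (-0.5)^2 = 39.94
Result = (-40.8600 + 59.5200i)/39.94

-1.0230 + 1.4902i


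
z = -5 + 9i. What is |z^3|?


|z| = sqrt(25+81) = sqrt(106) = 10.2956
|z^3| = |z|^3 = (sqrt(106))^3 = 106*sqrt(106)

|z^3| = 106*sqrt(106) ≈ 1091.3368


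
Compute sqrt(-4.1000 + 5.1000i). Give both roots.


|z| = sqrt(16.81+26.01) = 6.5437
sqrt((|z|+a)/2) = sqrt((6.5437+(-4.1))/2) = sqrt(1.2218) = 1.1054
sqrt((|z|-a)/2) = sqrt((6.5437-(-4.1))/2) = sqrt(5.3218) = 2.3069

±(1.1054 + 2.3069i) i.e. 1.1054 + 2.3069i and -1.1054 - 2.3069i


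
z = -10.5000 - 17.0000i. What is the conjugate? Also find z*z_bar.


z_bar = -10.5000 + 17.0000i
z*z_bar = (-10.5)^2 + (-17)^2 = 110.25 + 289 = 399.25

z_bar = -10.5000 + 17.0000i, z*z_bar = 399.25


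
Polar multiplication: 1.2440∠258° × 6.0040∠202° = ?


r = 1.2440 * 6.0040 = 7.4690
theta = 258° + 202° = 460° = 100° (mod 360)

7.4690 cis(100°)


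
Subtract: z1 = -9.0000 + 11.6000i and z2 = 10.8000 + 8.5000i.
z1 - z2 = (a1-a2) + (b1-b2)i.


Real: -9 - 10.8 = -19.8
Imag: 11.6 - 8.5 = 3.1

-19.8000 + 3.1000i


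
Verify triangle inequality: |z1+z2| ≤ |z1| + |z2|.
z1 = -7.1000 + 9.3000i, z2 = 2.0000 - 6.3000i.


|z1| = sqrt((-7.1)^2 + 9.3^2) = sqrt(136.9) = 11.7004
|z2| = sqrt(2^2 + (-6.3)^2) = sqrt(43.69) = 6.6098
z1+z2 = -5.1000 + 3.0000i
|z1+z2| = sqrt(35.01) = 5.9169
|z1|+|z2| = 11.7004 + 6.6098 = 18.3102

|z1+z2| = 5.9169 ≤ |z1|+|z2| = 18.3102 (verified)


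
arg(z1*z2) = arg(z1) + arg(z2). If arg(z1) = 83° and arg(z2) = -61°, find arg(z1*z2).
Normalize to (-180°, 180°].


arg(z1*z2) = 83° - 61° = 22°
Normalized to (-180°, 180°]: 22°

22°


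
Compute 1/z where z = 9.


|z|^2 = 81+0 = 81
1/z = (9 - 0i)/81

1/z = 0.1111 + 0i


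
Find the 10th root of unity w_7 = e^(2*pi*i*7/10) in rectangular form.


Angle = 360*7/10 = 252°
a = cos(252°) = -0.3090
b = sin(252°) = -0.9511

-0.3090 - 0.9511i


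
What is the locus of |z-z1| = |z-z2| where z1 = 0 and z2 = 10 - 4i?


Equal distances means the locus is the perpendicular bisector of z1 and z2.
Midpoint = ((0+10)/2, (0+(-4))/2) = (5.0000, -2.0000)

Perpendicular bisector through (5.0000, -2.0000)


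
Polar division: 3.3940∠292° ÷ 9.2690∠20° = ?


r = 3.3940 / 9.2690 = 0.3662
theta = 292° - 20° = 272° = 272° (mod 360)

0.3662 cis(272°)


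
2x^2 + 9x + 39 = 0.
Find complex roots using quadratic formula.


disc = 9^2 - 4*2*39 = 81 - 312 = -231
sqrt(|disc|) = sqrt(231) = 15.1987
Real part = -9/(2*2) = -2.2500
Imag part = 15.1987/(2*2) = 3.7997

-2.2500 ± 3.7997i


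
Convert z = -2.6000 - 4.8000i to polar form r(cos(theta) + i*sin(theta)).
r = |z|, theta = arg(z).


r = sqrt(6.76+23.04) = sqrt(29.8) = 5.4589
theta = atan2(-4.8, -2.6) = -118.4429 degrees

r = 5.4589, theta = -118.4429 degrees


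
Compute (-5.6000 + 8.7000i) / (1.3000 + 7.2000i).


Conjugate of z2 = 1.3000 - 7.2000i
Numerator: (-5.6000 + 8.7000i)(1.3000 - 7.2000i) = 55.3600 + 51.6300i
Denominator: 1.3^2 + 7.2^2 = 53.53
Result = (55.3600 + 51.6300i)/53.53

1.0342 + 0.9645i


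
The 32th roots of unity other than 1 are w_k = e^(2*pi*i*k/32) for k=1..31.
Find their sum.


With w = e^(2*pi*i/32), all 32 of the 32th roots of unity w^0 = 1, w, ..., w^(31) sum to 0: 1 + w + ... + w^(31) = (1 - w^32)/(1 - w) = 0 since w^32 = 1, w ≠ 1.
Removing the root 1: w + w^2 + ... + w^(31) = 0 - 1 = -1

Sum = -1


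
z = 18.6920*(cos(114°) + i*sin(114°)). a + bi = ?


a = 18.6920*cos(114°) = 18.6920*(-0.406737) = -7.6027
b = 18.6920*sin(114°) = 18.6920*0.913545 = 17.0760

-7.6027 + 17.0760i


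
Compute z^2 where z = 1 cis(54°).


r^2 = 1^2 = 1
n*theta = 2*54° = 108° = 108° (mod 360)
a = 1*cos(108°) = -0.3090
b = 1*sin(108°) = 0.9511

1 cis(108°) = -0.3090 + 0.9511i


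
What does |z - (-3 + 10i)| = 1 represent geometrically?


|z - z0| = r is a circle with center z0 and radius r.
Center = (-3, 10), radius = 1

Circle with center (-3, 10) and radius 1


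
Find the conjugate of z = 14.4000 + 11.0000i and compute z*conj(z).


z_bar = 14.4000 - 11.0000i
z*z_bar = 14.4^2 + 11^2 = 207.36 + 121 = 328.36

z_bar = 14.4000 - 11.0000i, z*z_bar = 328.36


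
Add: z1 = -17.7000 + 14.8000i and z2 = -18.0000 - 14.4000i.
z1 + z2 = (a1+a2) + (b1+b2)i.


Real: -17.7 - 18 = -35.7
Imag: 14.8 - 14.4 = 0.4

-35.7000 + 0.4000i


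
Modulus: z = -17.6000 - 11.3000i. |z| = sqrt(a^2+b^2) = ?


|z| = sqrt((-17.6)^2 + (-11.3)^2) = sqrt(309.76 + 127.69) = sqrt(437.45) = 20.9153

|z| = 20.9153


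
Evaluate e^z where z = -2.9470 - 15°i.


e^-2.9470 = 0.0525
cos(-15°) = 0.9659
sin(-15°) = -0.2588
Real = 0.0525*0.9659 = 0.0507
Imag = 0.0525*(-0.2588) = -0.0136

0.0507 - 0.0136i


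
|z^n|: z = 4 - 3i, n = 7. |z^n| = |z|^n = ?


|z| = sqrt(16+9) = sqrt(25) = 5
|z^7| = |z|^7 = 5^7 = 78125

|z^7| = 78125


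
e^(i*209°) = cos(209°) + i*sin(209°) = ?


cos(209°) = -0.8746
sin(209°) = -0.4848

e^(i*209°) = -0.8746 - 0.4848i


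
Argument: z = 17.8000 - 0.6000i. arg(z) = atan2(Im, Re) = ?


Re = 17.8, Im = -0.6
arg = atan2(-0.6, 17.8) = -1.9306 degrees

arg(z) = -1.9306 degrees


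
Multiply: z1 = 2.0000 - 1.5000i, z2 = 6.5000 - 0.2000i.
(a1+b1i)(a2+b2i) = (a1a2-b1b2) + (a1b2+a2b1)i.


Real = 2*6.5 - (-1.5)*(-0.2) = 13 - 0.3 = 12.7
Imag = 2*(-0.2) + 6.5*(-1.5) = -0.4 - (9.75) = -10.15

12.7000 - 10.1500i


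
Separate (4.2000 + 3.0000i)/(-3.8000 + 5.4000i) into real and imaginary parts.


Multiply by conjugate: (4.2000 + 3.0000i)(-3.8000 - 5.4000i) / ((-3.8)^2 + 5.4^2)
Numerator real = 4.2*(-3.8) + 3*5.4 = 0.24
Numerator imag = 3*(-3.8) - 4.2*5.4 = -34.08
Denominator = 43.6
Re(z) = 0.24/43.6 = 0.0055
Im(z) = -34.08/43.6 = -0.7817

Re(z) = 0.0055, Im(z) = -0.7817


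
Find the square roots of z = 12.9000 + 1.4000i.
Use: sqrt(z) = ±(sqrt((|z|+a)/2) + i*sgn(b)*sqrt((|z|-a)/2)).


|z| = sqrt(166.41+1.96) = 12.9757
sqrt((|z|+a)/2) = sqrt((12.9757+12.9)/2) = sqrt(12.9379) = 3.5969
sqrt((|z|-a)/2) = sqrt((12.9757-12.9)/2) = sqrt(0.0379) = 0.1946

±(3.5969 + 0.1946i) i.e. 3.5969 + 0.1946i and -3.5969 - 0.1946i


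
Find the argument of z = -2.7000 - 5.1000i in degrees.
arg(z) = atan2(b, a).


Re = -2.7, Im = -5.1
arg = atan2(-5.1, -2.7) = -117.8973 degrees

arg(z) = -117.8973 degrees


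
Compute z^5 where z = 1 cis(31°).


r^5 = 1^5 = 1
n*theta = 5*31° = 155° = 155° (mod 360)
a = 1*cos(155°) = -0.9063
b = 1*sin(155°) = 0.4226

1 cis(155°) = -0.9063 + 0.4226i


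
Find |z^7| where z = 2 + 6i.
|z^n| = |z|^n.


|z| = sqrt(4+36) = sqrt(40) = 6.3246
|z^7| = |z|^7 = (sqrt(40))^7 = 40^3 * sqrt(40) = 64000*sqrt(40)

|z^7| = 64000*sqrt(40) ≈ 404771.5405


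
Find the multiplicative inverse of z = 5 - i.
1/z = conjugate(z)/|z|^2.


|z|^2 = 25+1 = 26
1/z = (5 + 1i)/26

1/z = 0.1923 + 0.0385i


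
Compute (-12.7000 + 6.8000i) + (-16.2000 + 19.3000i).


Real: -12.7 - 16.2 = -28.9
Imag: 6.8 + 19.3 = 26.1

-28.9000 + 26.1000i


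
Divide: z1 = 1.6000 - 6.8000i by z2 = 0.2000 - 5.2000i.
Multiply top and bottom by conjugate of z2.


Conjugate of z2 = 0.2000 + 5.2000i
Numerator: (1.6000 - 6.8000i)(0.2000 + 5.2000i) = 35.6800 + 6.9600i
Denominator: 0.2^2 + (-5.2)^2 = 27.08
Result = (35.6800 + 6.9600i)/27.08

1.3176 + 0.2570i


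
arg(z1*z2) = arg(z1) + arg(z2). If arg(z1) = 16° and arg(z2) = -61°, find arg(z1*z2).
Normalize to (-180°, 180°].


arg(z1*z2) = 16° - 61° = -45°
Normalized to (-180°, 180°]: -45°

-45°


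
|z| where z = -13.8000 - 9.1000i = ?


|z| = sqrt((-13.8)^2 + (-9.1)^2) = sqrt(190.44 + 82.81) = sqrt(273.25) = 16.5303

|z| = 16.5303


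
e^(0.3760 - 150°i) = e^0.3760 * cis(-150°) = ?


e^0.3760 = 1.4564
cos(-150°) = -0.86603
sin(-150°) = -0.5
Real = 1.4564*(-0.86603) = -1.2613
Imag = 1.4564*(-0.5) = -0.7282

-1.2613 - 0.7282i


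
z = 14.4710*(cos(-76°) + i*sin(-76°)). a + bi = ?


a = 14.4710*cos(-76°) = 14.4710*0.241922 = 3.5009
b = 14.4710*sin(-76°) = 14.4710*(-0.9702957) = -14.0411

3.5009 - 14.0411i


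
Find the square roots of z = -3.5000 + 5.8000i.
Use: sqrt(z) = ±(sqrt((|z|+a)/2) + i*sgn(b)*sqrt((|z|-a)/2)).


|z| = sqrt(12.25+33.64) = 6.7742
sqrt((|z|+a)/2) = sqrt((6.7742+(-3.5))/2) = sqrt(1.6371) = 1.2795
sqrt((|z|-a)/2) = sqrt((6.7742-(-3.5))/2) = sqrt(5.1371) = 2.2665

±(1.2795 + 2.2665i) i.e. 1.2795 + 2.2665i and -1.2795 - 2.2665i


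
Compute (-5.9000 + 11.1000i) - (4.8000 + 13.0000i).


Real: -5.9 - 4.8 = -10.7
Imag: 11.1 - 13 = -1.9

-10.7000 - 1.9000i


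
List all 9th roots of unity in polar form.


The 9th roots of unity are cis(360k/9°) for k=0..8
Angle step = 360/9 = 40°
Primitive root: cis(40°)
Primitive root = 0.7660 + 0.6428i

9 roots at angles: 0°, 40°, 80°, 120°, 160°, 200°, 240°, 280°, 320°


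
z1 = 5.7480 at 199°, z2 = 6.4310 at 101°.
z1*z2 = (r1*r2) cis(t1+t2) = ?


r = 5.7480 * 6.4310 = 36.9654
theta = 199° + 101° = 300° = 300° (mod 360)

36.9654 cis(300°)


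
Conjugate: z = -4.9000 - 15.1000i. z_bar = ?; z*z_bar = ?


z_bar = -4.9000 + 15.1000i
z*z_bar = (-4.9)^2 + (-15.1)^2 = 24.01 + 228.01 = 252.02

z_bar = -4.9000 + 15.1000i, z*z_bar = 252.02


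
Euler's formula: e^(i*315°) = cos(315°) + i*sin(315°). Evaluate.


cos(315°) = 0.7071
sin(315°) = -0.7071

e^(i*315°) = 0.7071 - 0.7071i


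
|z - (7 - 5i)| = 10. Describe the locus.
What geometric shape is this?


|z - z0| = r is a circle with center z0 and radius r.
Center = (7, -5), radius = 10

Circle with center (7, -5) and radius 10


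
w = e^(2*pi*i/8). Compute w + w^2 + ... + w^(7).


With w = e^(2*pi*i/8), all 8 of the 8th roots of unity w^0 = 1, w, ..., w^(7) sum to 0: 1 + w + ... + w^(7) = (1 - w^8)/(1 - w) = 0 since w^8 = 1, w ≠ 1.
Removing the root 1: w + w^2 + ... + w^(7) = 0 - 1 = -1

Sum = -1


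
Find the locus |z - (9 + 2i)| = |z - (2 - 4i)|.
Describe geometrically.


Equal distances means the locus is the perpendicular bisector of z1 and z2.
Midpoint = ((9+2)/2, (2+(-4))/2) = (5.5000, -1.0000)

Perpendicular bisector through (5.5000, -1.0000)


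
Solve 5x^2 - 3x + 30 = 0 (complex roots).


disc = (-3)^2 - 4*5*30 = 9 - 600 = -591
sqrt(|disc|) = sqrt(591) = 24.3105
Real part = 3/(2*5) = 0.3000
Imag part = 24.3105/(2*5) = 2.4310

0.3000 ± 2.4310i


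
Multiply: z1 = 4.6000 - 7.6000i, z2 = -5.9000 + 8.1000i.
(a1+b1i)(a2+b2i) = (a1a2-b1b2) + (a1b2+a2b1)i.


Real = 4.6*(-5.9) - (-7.6)*8.1 = -27.14 - (-61.56) = 34.42
Imag = 4.6*8.1 - (5.9)*(-7.6) = 37.26 + 44.84 = 82.1

34.4200 + 82.1000i


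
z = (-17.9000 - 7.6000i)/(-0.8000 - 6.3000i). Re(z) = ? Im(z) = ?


Multiply by conjugate: (-17.9000 - 7.6000i)(-0.8000 + 6.3000i) / ((-0.8)^2 + (-6.3)^2)
Numerator real = -17.9*(-0.8) - (7.6)*(-6.3) = 62.2
Numerator imag = -7.6*(-0.8) - (-17.9)*(-6.3) = -106.69
Denominator = 40.33
Re(z) = 62.2/40.33 = 1.5423
Im(z) = -106.69/40.33 = -2.6454

Re(z) = 1.5423, Im(z) = -2.6454


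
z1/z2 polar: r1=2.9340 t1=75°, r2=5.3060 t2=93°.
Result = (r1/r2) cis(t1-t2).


r = 2.9340 / 5.3060 = 0.5530
theta = 75° - 93° = -18° = 342° (mod 360)

0.5530 cis(342°)


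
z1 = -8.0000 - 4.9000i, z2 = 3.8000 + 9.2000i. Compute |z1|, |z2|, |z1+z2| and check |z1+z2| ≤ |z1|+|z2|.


|z1| = sqrt((-8)^2 + (-4.9)^2) = sqrt(88.01) = 9.3814
|z2| = sqrt(3.8^2 + 9.2^2) = sqrt(99.08) = 9.9539
z1+z2 = -4.2000 + 4.3000i
|z1+z2| = sqrt(36.13) = 6.0108
|z1|+|z2| = 9.3814 + 9.9539 = 19.3353

|z1+z2| = 6.0108 ≤ |z1|+|z2| = 19.3353 (verified)


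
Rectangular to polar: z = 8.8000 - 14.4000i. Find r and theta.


r = sqrt(77.44+207.36) = sqrt(284.8) = 16.8760
theta = atan2(-14.4, 8.8) = -58.5704 degrees

r = 16.8760, theta = -58.5704 degrees


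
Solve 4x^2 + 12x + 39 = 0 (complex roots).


disc = 12^2 - 4*4*39 = 144 - 624 = -480
sqrt(|disc|) = sqrt(480) = 21.9089
Real part = -12/(2*4) = -1.5000
Imag part = 21.9089/(2*4) = 2.7386

-1.5000 ± 2.7386i


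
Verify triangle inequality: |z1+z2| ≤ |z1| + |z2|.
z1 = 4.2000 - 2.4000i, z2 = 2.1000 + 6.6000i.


|z1| = sqrt(4.2^2 + (-2.4)^2) = sqrt(23.4) = 4.8374
|z2| = sqrt(2.1^2 + 6.6^2) = sqrt(47.97) = 6.9260
z1+z2 = 6.3000 + 4.2000i
|z1+z2| = sqrt(57.33) = 7.5717
|z1|+|z2| = 4.8374 + 6.9260 = 11.7634

|z1+z2| = 7.5717 ≤ |z1|+|z2| = 11.7634 (verified)


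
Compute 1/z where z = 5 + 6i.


|z|^2 = 25+36 = 61
1/z = (5 - 6i)/61

1/z = 0.0820 - 0.0984i


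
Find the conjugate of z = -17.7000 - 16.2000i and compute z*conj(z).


z_bar = -17.7000 + 16.2000i
z*z_bar = (-17.7)^2 + (-16.2)^2 = 313.29 + 262.44 = 575.73

z_bar = -17.7000 + 16.2000i, z*z_bar = 575.73


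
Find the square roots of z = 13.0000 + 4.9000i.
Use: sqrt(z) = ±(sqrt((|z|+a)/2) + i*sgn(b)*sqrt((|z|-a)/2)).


|z| = sqrt(169+24.01) = 13.8928
sqrt((|z|+a)/2) = sqrt((13.8928+13)/2) = sqrt(13.4464) = 3.6669
sqrt((|z|-a)/2) = sqrt((13.8928-13)/2) = sqrt(0.4464) = 0.6681

±(3.6669 + 0.6681i) i.e. 3.6669 + 0.6681i and -3.6669 - 0.6681i


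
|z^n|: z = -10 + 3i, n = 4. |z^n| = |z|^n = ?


|z| = sqrt(100+9) = sqrt(109) = 10.4403
|z^4| = |z|^4 = (sqrt(109))^4 = 109^2 = 11881

|z^4| = 11881


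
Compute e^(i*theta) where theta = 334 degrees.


cos(334°) = 0.8988
sin(334°) = -0.4384

e^(i*334°) = 0.8988 - 0.4384i


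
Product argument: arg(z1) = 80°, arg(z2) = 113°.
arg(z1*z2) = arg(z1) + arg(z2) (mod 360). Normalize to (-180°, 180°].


arg(z1*z2) = 80° + 113° = 193°
Normalized to (-180°, 180°]: -167°

-167°


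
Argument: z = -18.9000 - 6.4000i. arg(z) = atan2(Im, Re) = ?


Re = -18.9, Im = -6.4
arg = atan2(-6.4, -18.9) = -161.2926 degrees

arg(z) = -161.2926 degrees


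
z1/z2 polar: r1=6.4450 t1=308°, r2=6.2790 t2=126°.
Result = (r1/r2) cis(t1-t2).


r = 6.4450 / 6.2790 = 1.0264
theta = 308° - 126° = 182° = 182° (mod 360)

1.0264 cis(182°)


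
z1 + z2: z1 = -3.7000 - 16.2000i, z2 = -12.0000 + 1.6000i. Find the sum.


Real: -3.7 - 12 = -15.7
Imag: -16.2 + 1.6 = -14.6

-15.7000 - 14.6000i


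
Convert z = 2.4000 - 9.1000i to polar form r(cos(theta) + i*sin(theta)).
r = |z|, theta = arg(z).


r = sqrt(5.76+82.81) = sqrt(88.57) = 9.4112
theta = atan2(-9.1, 2.4) = -75.2254 degrees

r = 9.4112, theta = -75.2254 degrees


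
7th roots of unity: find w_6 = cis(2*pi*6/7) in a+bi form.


Angle = 360*6/7 = 308.5714°
a = cos(308.5714°) = 0.6235
b = sin(308.5714°) = -0.7818

0.6235 - 0.7818i


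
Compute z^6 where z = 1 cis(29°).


r^6 = 1^6 = 1
n*theta = 6*29° = 174° = 174° (mod 360)
a = 1*cos(174°) = -0.9945
b = 1*sin(174°) = 0.1045

1 cis(174°) = -0.9945 + 0.1045i


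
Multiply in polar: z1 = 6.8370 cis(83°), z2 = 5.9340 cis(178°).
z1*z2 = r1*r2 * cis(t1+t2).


r = 6.8370 * 5.9340 = 40.5708
theta = 83° + 178° = 261° = 261° (mod 360)

40.5708 cis(261°)


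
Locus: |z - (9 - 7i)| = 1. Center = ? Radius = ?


|z - z0| = r is a circle with center z0 and radius r.
Center = (9, -7), radius = 1

Circle with center (9, -7) and radius 1


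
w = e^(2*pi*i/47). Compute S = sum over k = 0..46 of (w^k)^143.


The roots are w_k = w^k with w = e^(2*pi*i/47), and (w^k)^143 = (w^143)^k.
So S = 1 + u + u^2 + ... + u^(46) with u = w^143.
143 = 3*47 + 2, so 143 is not a multiple of 47: u = (w^47)^3 * w^2 = w^2 ≠ 1 (w is a primitive 47th root), while u^47 = (w^47)^143 = 1.
Geometric series: S = (1 - u^47)/(1 - u) = (1 - 1)/(1 - u) = 0

S = 0


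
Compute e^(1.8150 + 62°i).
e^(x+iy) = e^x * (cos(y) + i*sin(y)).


e^1.8150 = 6.141076
cos(62°) = 0.46947
sin(62°) = 0.8829476
Real = 6.141076*0.46947 = 2.8831
Imag = 6.141076*0.8829476 = 5.4222

2.8831 + 5.4222i


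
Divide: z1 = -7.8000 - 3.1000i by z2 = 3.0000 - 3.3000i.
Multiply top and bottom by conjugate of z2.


Conjugate of z2 = 3.0000 + 3.3000i
Numerator: (-7.8000 - 3.1000i)(3.0000 + 3.3000i) = -13.1700 - 35.0400i
Denominator: 3^2 + (-3.3)^2 = 19.89
Result = (-13.1700 - 35.0400i)/19.89

-0.6621 - 1.7617i


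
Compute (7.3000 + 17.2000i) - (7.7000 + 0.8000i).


Real: 7.3 - 7.7 = -0.4
Imag: 17.2 - 0.8 = 16.4

-0.4000 + 16.4000i


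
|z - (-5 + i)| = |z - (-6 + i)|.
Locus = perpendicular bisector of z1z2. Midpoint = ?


Equal distances means the locus is the perpendicular bisector of z1 and z2.
Midpoint = ((-5+(-6))/2, (1+1)/2) = (-5.5000, 1.0000)

Perpendicular bisector through (-5.5000, 1.0000)


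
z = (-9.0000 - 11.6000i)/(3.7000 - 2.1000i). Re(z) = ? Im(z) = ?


Multiply by conjugate: (-9.0000 - 11.6000i)(3.7000 + 2.1000i) / (3.7^2 + (-2.1)^2)
Numerator real = -9*3.7 - (11.6)*(-2.1) = -8.94
Numerator imag = -11.6*3.7 - (-9)*(-2.1) = -61.82
Denominator = 18.1
Re(z) = -8.94/18.1 = -0.4939
Im(z) = -61.82/18.1 = -3.4155

Re(z) = -0.4939, Im(z) = -3.4155


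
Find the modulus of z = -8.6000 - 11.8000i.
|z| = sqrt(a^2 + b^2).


|z| = sqrt((-8.6)^2 + (-11.8)^2) = sqrt(73.96 + 139.24) = sqrt(213.2) = 14.6014

|z| = 14.6014


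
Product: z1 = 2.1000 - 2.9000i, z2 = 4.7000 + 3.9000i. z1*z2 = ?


Real = 2.1*4.7 - (-2.9)*3.9 = 9.87 - (-11.31) = 21.18
Imag = 2.1*3.9 + 4.7*(-2.9) = 8.19 - (13.63) = -5.44

21.1800 - 5.4400i


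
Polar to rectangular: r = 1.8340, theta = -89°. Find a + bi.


a = 1.8340*cos(-89°) = 1.8340*0.01745 = 0.0320
b = 1.8340*sin(-89°) = 1.8340*(-0.99985) = -1.8337

0.0320 - 1.8337i


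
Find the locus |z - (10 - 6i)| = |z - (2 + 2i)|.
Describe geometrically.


Equal distances means the locus is the perpendicular bisector of z1 and z2.
Midpoint = ((10+2)/2, (-6+2)/2) = (6.0000, -2.0000)

Perpendicular bisector through (6.0000, -2.0000)


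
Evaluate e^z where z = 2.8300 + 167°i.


e^2.8300 = 16.94546
cos(167°) = -0.97437
sin(167°) = 0.22495
Real = 16.94546*(-0.97437) = -16.5111
Imag = 16.94546*0.22495 = 3.8119

-16.5111 + 3.8119i


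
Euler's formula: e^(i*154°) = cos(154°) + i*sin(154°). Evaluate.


cos(154°) = -0.8988
sin(154°) = 0.4384

e^(i*154°) = -0.8988 + 0.4384i


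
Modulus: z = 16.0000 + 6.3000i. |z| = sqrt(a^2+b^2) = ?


|z| = sqrt(16^2 + 6.3^2) = sqrt(256 + 39.69) = sqrt(295.69) = 17.1956

|z| = 17.1956


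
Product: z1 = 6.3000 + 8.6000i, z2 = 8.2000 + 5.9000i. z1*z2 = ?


Real = 6.3*8.2 - 8.6*5.9 = 51.66 - 50.74 = 0.92
Imag = 6.3*5.9 + 8.2*8.6 = 37.17 + 70.52 = 107.69

0.9200 + 107.6900i


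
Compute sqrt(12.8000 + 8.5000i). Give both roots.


|z| = sqrt(163.84+72.25) = 15.3652
sqrt((|z|+a)/2) = sqrt((15.3652+12.8)/2) = sqrt(14.0826) = 3.7527
sqrt((|z|-a)/2) = sqrt((15.3652-12.8)/2) = sqrt(1.2826) = 1.1325

±(3.7527 + 1.1325i) i.e. 3.7527 + 1.1325i and -3.7527 - 1.1325i


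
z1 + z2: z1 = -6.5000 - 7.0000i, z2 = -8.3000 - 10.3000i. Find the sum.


Real: -6.5 - 8.3 = -14.8
Imag: -7 - 10.3 = -17.3

-14.8000 - 17.3000i


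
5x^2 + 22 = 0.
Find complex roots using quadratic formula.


disc = 0^2 - 4*5*22 = 0 - 440 = -440
sqrt(|disc|) = sqrt(440) = 20.9762
Real part = 0/(2*5) = 0
Imag part = 20.9762/(2*5) = 2.0976

0 ± 2.0976i


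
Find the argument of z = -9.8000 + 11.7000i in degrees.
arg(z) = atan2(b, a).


Re = -9.8, Im = 11.7
arg = atan2(11.7, -9.8) = 129.9498 degrees

arg(z) = 129.9498 degrees


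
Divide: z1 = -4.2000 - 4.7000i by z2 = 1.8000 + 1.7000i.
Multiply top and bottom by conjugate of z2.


Conjugate of z2 = 1.8000 - 1.7000i
Numerator: (-4.2000 - 4.7000i)(1.8000 - 1.7000i) = -15.5500 - 1.3200i
Denominator: 1.8^2 + 1.7^2 = 6.13
Result = (-15.5500 - 1.3200i)/6.13

-2.5367 - 0.2153i


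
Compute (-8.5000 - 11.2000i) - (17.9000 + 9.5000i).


Real: -8.5 - 17.9 = -26.4
Imag: -11.2 - 9.5 = -20.7

-26.4000 - 20.7000i


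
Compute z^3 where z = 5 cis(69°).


r^3 = 5^3 = 125
n*theta = 3*69° = 207° = 207° (mod 360)
a = 125*cos(207°) = -111.3758
b = 125*sin(207°) = -56.7488

125 cis(207°) = -111.3758 - 56.7488i


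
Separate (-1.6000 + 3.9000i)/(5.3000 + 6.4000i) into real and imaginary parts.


Multiply by conjugate: (-1.6000 + 3.9000i)(5.3000 - 6.4000i) / (5.3^2 + 6.4^2)
Numerator real = -1.6*5.3 + 3.9*6.4 = 16.48
Numerator imag = 3.9*5.3 - (-1.6)*6.4 = 30.91
Denominator = 69.05
Re(z) = 16.48/69.05 = 0.2387
Im(z) = 30.91/69.05 = 0.4476

Re(z) = 0.2387, Im(z) = 0.4476


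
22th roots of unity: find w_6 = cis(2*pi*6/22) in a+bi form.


Angle = 360*6/22 = 98.1818°
a = cos(98.1818°) = -0.1423
b = sin(98.1818°) = 0.9898

-0.1423 + 0.9898i


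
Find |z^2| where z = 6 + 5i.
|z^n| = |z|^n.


|z| = sqrt(36+25) = sqrt(61) = 7.8102
|z^2| = |z|^2 = (sqrt(61))^2 = 61

|z^2| = 61


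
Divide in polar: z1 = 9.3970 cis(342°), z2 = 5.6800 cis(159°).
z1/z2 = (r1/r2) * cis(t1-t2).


r = 9.3970 / 5.6800 = 1.6544
theta = 342° - 159° = 183° = 183° (mod 360)

1.6544 cis(183°)


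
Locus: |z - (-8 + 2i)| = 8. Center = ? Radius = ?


|z - z0| = r is a circle with center z0 and radius r.
Center = (-8, 2), radius = 8

Circle with center (-8, 2) and radius 8


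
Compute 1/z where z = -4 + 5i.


|z|^2 = 16+25 = 41
1/z = (-4 - 5i)/41

1/z = -0.0976 - 0.1220i


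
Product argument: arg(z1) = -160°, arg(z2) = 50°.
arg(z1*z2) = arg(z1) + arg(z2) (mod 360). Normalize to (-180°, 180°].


arg(z1*z2) = -160° + 50° = -110°
Normalized to (-180°, 180°]: -110°

-110°


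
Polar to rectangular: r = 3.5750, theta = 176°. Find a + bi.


a = 3.5750*cos(176°) = 3.5750*(-0.99756) = -3.5663
b = 3.5750*sin(176°) = 3.5750*0.06976 = 0.2494

-3.5663 + 0.2494i


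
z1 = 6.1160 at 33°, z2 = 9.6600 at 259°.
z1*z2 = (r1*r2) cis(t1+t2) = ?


r = 6.1160 * 9.6600 = 59.0806
theta = 33° + 259° = 292° = 292° (mod 360)

59.0806 cis(292°)


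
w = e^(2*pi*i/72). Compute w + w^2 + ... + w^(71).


With w = e^(2*pi*i/72), all 72 of the 72th roots of unity w^0 = 1, w, ..., w^(71) sum to 0: 1 + w + ... + w^(71) = (1 - w^72)/(1 - w) = 0 since w^72 = 1, w ≠ 1.
Removing the root 1: w + w^2 + ... + w^(71) = 0 - 1 = -1

Sum = -1


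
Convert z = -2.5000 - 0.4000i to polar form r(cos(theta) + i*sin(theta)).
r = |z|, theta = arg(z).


r = sqrt(6.25+0.16) = sqrt(6.41) = 2.5318
theta = atan2(-0.4, -2.5) = -170.9097 degrees

r = 2.5318, theta = -170.9097 degrees


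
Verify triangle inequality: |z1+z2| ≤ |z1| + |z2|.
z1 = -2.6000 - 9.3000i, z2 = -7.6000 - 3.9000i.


|z1| = sqrt((-2.6)^2 + (-9.3)^2) = sqrt(93.25) = 9.6566
|z2| = sqrt((-7.6)^2 + (-3.9)^2) = sqrt(72.97) = 8.5422
z1+z2 = -10.2000 - 13.2000i
|z1+z2| = sqrt(278.28) = 16.6817
|z1|+|z2| = 9.6566 + 8.5422 = 18.1988

|z1+z2| = 16.6817 ≤ |z1|+|z2| = 18.1988 (verified)


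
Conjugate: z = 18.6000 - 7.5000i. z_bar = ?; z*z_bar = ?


z_bar = 18.6000 + 7.5000i
z*z_bar = 18.6^2 + (-7.5)^2 = 345.96 + 56.25 = 402.21

z_bar = 18.6000 + 7.5000i, z*z_bar = 402.21


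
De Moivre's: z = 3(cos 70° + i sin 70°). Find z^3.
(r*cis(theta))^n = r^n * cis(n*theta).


r^3 = 3^3 = 27
n*theta = 3*70° = 210° = 210° (mod 360)
a = 27*cos(210°) = -23.3827
b = 27*sin(210°) = -13.5000

27 cis(210°) = -23.3827 - 13.5000i


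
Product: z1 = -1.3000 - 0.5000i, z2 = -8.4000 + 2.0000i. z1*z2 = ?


Real = -1.3*(-8.4) - (-0.5)*2 = 10.92 - (-1) = 11.92
Imag = -1.3*2 - (8.4)*(-0.5) = -2.6 + 4.2 = 1.6

11.9200 + 1.6000i


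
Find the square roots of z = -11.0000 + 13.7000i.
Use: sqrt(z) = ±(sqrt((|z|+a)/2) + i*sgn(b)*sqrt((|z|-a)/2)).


|z| = sqrt(121+187.69) = 17.5696
sqrt((|z|+a)/2) = sqrt((17.5696+(-11))/2) = sqrt(3.2848) = 1.8124
sqrt((|z|-a)/2) = sqrt((17.5696-(-11))/2) = sqrt(14.2848) = 3.7795

±(1.8124 + 3.7795i) i.e. 1.8124 + 3.7795i and -1.8124 - 3.7795i


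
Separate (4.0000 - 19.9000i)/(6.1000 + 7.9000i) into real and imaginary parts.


Multiply by conjugate: (4.0000 - 19.9000i)(6.1000 - 7.9000i) / (6.1^2 + 7.9^2)
Numerator real = 4*6.1 - (19.9)*7.9 = -132.81
Numerator imag = -19.9*6.1 - 4*7.9 = -152.99
Denominator = 99.62
Re(z) = -132.81/99.62 = -1.3332
Im(z) = -152.99/99.62 = -1.5357

Re(z) = -1.3332, Im(z) = -1.5357


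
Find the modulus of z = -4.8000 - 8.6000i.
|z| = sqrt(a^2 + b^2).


|z| = sqrt((-4.8)^2 + (-8.6)^2) = sqrt(23.04 + 73.96) = sqrt(97) = 9.8489

|z| = 9.8489


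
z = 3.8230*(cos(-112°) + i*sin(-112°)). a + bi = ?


a = 3.8230*cos(-112°) = 3.8230*(-0.3746) = -1.4321
b = 3.8230*sin(-112°) = 3.8230*(-0.92718) = -3.5446

-1.4321 - 3.5446i


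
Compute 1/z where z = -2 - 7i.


|z|^2 = 4+49 = 53
1/z = (-2 + 7i)/53

1/z = -0.0377 + 0.1321i


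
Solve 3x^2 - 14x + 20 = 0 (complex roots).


disc = (-14)^2 - 4*3*20 = 196 - 240 = -44
sqrt(|disc|) = sqrt(44) = 6.6332
Real part = 14/(2*3) = 2.3333
Imag part = 6.6332/(2*3) = 1.1055

2.3333 ± 1.1055i


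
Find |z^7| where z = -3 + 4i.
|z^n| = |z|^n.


|z| = sqrt(9+16) = sqrt(25) = 5
|z^7| = |z|^7 = 5^7 = 78125

|z^7| = 78125


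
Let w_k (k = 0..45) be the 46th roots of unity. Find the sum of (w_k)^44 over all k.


The roots are w_k = w^k with w = e^(2*pi*i/46), and (w^k)^44 = (w^44)^k.
So S = 1 + u + u^2 + ... + u^(45) with u = w^44.
44 = 0*46 + 44, so 44 is not a multiple of 46: u = w^44 ≠ 1 (w is a primitive 46th root), while u^46 = (w^46)^44 = 1.
Geometric series: S = (1 - u^46)/(1 - u) = (1 - 1)/(1 - u) = 0

S = 0


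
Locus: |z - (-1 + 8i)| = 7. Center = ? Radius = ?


|z - z0| = r is a circle with center z0 and radius r.
Center = (-1, 8), radius = 7

Circle with center (-1, 8) and radius 7


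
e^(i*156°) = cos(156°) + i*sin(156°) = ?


cos(156°) = -0.9135
sin(156°) = 0.4067

e^(i*156°) = -0.9135 + 0.4067i


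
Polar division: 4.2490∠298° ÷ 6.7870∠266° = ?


r = 4.2490 / 6.7870 = 0.6260
theta = 298° - 266° = 32° = 32° (mod 360)

0.6260 cis(32°)


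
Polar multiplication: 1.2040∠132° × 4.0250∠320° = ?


r = 1.2040 * 4.0250 = 4.8461
theta = 132° + 320° = 452° = 92° (mod 360)

4.8461 cis(92°)


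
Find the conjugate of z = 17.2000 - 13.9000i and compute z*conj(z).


z_bar = 17.2000 + 13.9000i
z*z_bar = 17.2^2 + (-13.9)^2 = 295.84 + 193.21 = 489.05

z_bar = 17.2000 + 13.9000i, z*z_bar = 489.05


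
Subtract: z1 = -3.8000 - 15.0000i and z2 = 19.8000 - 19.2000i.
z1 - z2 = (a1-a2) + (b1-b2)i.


Real: -3.8 - 19.8 = -23.6
Imag: -15 + 19.2 = 4.2

-23.6000 + 4.2000i


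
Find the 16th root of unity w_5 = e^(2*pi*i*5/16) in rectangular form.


Angle = 360*5/16 = 112.5°
a = cos(112.5°) = -0.3827
b = sin(112.5°) = 0.9239

-0.3827 + 0.9239i


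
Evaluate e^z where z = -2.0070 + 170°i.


e^-2.0070 = 0.13439
cos(170°) = -0.9848
sin(170°) = 0.1736
Real = 0.13439*(-0.9848) = -0.1323
Imag = 0.13439*0.1736 = 0.0233

-0.1323 + 0.0233i


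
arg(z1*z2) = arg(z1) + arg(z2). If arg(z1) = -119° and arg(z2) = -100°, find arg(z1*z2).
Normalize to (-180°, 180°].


arg(z1*z2) = -119° - 100° = -219°
Normalized to (-180°, 180°]: 141°

141°


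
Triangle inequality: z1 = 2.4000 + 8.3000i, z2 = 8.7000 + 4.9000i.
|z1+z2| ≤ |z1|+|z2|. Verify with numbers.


|z1| = sqrt(2.4^2 + 8.3^2) = sqrt(74.65) = 8.6400
|z2| = sqrt(8.7^2 + 4.9^2) = sqrt(99.7) = 9.9850
z1+z2 = 11.1000 + 13.2000i
|z1+z2| = sqrt(297.45) = 17.2467
|z1|+|z2| = 8.6400 + 9.9850 = 18.6250

|z1+z2| = 17.2467 ≤ |z1|+|z2| = 18.6250 (verified)


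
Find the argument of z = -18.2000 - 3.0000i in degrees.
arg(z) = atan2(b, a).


Re = -18.2, Im = -3
arg = atan2(-3, -18.2) = -170.6398 degrees

arg(z) = -170.6398 degrees


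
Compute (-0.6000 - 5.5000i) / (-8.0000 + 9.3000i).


Conjugate of z2 = -8.0000 - 9.3000i
Numerator: (-0.6000 - 5.5000i)(-8.0000 - 9.3000i) = -46.3500 + 49.5800i
Denominator: (-8)^2 + 9.3^2 = 150.49
Result = (-46.3500 + 49.5800i)/150.49

-0.3080 + 0.3295i


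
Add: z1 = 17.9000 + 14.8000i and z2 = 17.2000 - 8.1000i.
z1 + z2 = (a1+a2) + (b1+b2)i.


Real: 17.9 + 17.2 = 35.1
Imag: 14.8 - 8.1 = 6.7

35.1000 + 6.7000i


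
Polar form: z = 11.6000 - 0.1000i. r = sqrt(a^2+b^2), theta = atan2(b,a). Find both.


r = sqrt(134.56+0.01) = sqrt(134.57) = 11.6004
theta = atan2(-0.1, 11.6) = -0.4939 degrees

r = 11.6004, theta = -0.4939 degrees


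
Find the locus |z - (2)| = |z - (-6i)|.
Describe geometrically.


Equal distances means the locus is the perpendicular bisector of z1 and z2.
Midpoint = ((2+0)/2, (0+(-6))/2) = (1.0000, -3.0000)

Perpendicular bisector through (1.0000, -3.0000)


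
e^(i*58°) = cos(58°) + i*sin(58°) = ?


cos(58°) = 0.5299
sin(58°) = 0.8480

e^(i*58°) = 0.5299 + 0.8480i


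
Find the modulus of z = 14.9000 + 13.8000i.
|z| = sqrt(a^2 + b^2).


|z| = sqrt(14.9^2 + 13.8^2) = sqrt(222.01 + 190.44) = sqrt(412.45) = 20.3089

|z| = 20.3089


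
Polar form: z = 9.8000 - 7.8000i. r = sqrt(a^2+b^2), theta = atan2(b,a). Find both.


r = sqrt(96.04+60.84) = sqrt(156.88) = 12.5252
theta = atan2(-7.8, 9.8) = -38.5169 degrees

r = 12.5252, theta = -38.5169 degrees


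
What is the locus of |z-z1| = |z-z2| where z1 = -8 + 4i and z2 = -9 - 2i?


Equal distances means the locus is the perpendicular bisector of z1 and z2.
Midpoint = ((-8+(-9))/2, (4+(-2))/2) = (-8.5000, 1.0000)

Perpendicular bisector through (-8.5000, 1.0000)


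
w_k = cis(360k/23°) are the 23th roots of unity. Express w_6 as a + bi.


Angle = 360*6/23 = 93.913°
a = cos(93.913°) = -0.0682
b = sin(93.913°) = 0.9977

-0.0682 + 0.9977i


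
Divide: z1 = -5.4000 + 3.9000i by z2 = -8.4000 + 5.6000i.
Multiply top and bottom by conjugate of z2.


Conjugate of z2 = -8.4000 - 5.6000i
Numerator: (-5.4000 + 3.9000i)(-8.4000 - 5.6000i) = 67.2000 - 2.5200i
Denominator: (-8.4)^2 + 5.6^2 = 101.92
Result = (67.2000 - 2.5200i)/101.92

0.6593 - 0.0247i
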